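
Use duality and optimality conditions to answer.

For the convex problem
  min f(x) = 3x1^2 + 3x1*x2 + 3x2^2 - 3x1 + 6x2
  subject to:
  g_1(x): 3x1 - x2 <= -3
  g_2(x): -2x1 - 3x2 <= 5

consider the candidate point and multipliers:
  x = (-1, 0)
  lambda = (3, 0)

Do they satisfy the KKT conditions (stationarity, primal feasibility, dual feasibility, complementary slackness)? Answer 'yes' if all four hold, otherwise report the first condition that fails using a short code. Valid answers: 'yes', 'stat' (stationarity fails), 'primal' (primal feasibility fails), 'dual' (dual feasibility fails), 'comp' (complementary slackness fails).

Gradient of f: grad f(x) = Q x + c = (-9, 3)
Constraint values g_i(x) = a_i^T x - b_i:
  g_1((-1, 0)) = 0
  g_2((-1, 0)) = -3
Stationarity residual: grad f(x) + sum_i lambda_i a_i = (0, 0)
  -> stationarity OK
Primal feasibility (all g_i <= 0): OK
Dual feasibility (all lambda_i >= 0): OK
Complementary slackness (lambda_i * g_i(x) = 0 for all i): OK

Verdict: yes, KKT holds.

yes


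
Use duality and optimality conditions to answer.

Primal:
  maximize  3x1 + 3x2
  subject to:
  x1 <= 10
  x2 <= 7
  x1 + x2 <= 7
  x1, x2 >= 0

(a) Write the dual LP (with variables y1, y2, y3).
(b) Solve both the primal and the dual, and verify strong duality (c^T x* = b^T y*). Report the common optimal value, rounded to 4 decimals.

The standard primal-dual pair for 'max c^T x s.t. A x <= b, x >= 0' is:
  Dual:  min b^T y  s.t.  A^T y >= c,  y >= 0.

So the dual LP is:
  minimize  10y1 + 7y2 + 7y3
  subject to:
    y1 + y3 >= 3
    y2 + y3 >= 3
    y1, y2, y3 >= 0

Solving the primal: x* = (7, 0).
  primal value c^T x* = 21.
Solving the dual: y* = (0, 0, 3).
  dual value b^T y* = 21.
Strong duality: c^T x* = b^T y*. Confirmed.

21


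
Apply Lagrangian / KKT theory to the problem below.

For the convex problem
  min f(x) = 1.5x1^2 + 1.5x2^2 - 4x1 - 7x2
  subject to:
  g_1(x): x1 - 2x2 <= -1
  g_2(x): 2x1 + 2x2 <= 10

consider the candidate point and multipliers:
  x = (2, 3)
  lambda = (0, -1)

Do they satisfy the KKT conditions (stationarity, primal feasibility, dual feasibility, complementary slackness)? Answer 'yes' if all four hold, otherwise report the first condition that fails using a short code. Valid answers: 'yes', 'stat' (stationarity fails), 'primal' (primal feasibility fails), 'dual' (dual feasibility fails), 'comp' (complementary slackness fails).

Gradient of f: grad f(x) = Q x + c = (2, 2)
Constraint values g_i(x) = a_i^T x - b_i:
  g_1((2, 3)) = -3
  g_2((2, 3)) = 0
Stationarity residual: grad f(x) + sum_i lambda_i a_i = (0, 0)
  -> stationarity OK
Primal feasibility (all g_i <= 0): OK
Dual feasibility (all lambda_i >= 0): FAILS
Complementary slackness (lambda_i * g_i(x) = 0 for all i): OK

Verdict: the first failing condition is dual_feasibility -> dual.

dual


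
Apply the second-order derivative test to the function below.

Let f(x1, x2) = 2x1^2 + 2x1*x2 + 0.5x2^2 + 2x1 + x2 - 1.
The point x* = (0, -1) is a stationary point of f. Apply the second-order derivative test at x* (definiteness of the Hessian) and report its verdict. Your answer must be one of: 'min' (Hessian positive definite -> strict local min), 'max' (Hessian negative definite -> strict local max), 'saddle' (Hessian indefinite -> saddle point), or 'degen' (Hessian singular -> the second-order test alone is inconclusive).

Compute the Hessian H = grad^2 f:
  H = [[4, 2], [2, 1]]
Verify stationarity: grad f(x*) = H x* + g = (0, 0).
Eigenvalues of H: 0, 5.
H has a zero eigenvalue (singular; positive semidefinite but not definite), so H is neither positive definite, negative definite, nor indefinite. The second-order test alone is inconclusive -> degen.
(Indeed, f is constant along the null direction of H through x*, so x* is not a strict local extremum.)

degen


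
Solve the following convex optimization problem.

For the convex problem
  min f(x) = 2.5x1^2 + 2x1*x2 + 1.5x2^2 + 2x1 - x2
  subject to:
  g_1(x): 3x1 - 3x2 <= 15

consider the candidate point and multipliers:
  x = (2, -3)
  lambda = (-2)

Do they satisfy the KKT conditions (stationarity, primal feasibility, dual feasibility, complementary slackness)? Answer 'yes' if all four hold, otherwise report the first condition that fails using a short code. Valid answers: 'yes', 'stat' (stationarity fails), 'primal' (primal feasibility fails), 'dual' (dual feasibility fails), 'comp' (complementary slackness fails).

Gradient of f: grad f(x) = Q x + c = (6, -6)
Constraint values g_i(x) = a_i^T x - b_i:
  g_1((2, -3)) = 0
Stationarity residual: grad f(x) + sum_i lambda_i a_i = (0, 0)
  -> stationarity OK
Primal feasibility (all g_i <= 0): OK
Dual feasibility (all lambda_i >= 0): FAILS
Complementary slackness (lambda_i * g_i(x) = 0 for all i): OK

Verdict: the first failing condition is dual_feasibility -> dual.

dual


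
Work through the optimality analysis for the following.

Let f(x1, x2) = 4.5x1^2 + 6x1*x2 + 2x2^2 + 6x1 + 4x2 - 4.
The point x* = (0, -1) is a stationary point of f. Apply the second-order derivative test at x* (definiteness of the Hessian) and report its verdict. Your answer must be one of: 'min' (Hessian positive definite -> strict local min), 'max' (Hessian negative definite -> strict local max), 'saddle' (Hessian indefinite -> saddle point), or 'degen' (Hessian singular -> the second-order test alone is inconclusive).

Compute the Hessian H = grad^2 f:
  H = [[9, 6], [6, 4]]
Verify stationarity: grad f(x*) = H x* + g = (0, 0).
Eigenvalues of H: 0, 13.
H has a zero eigenvalue (singular; positive semidefinite but not definite), so H is neither positive definite, negative definite, nor indefinite. The second-order test alone is inconclusive -> degen.
(Indeed, f is constant along the null direction of H through x*, so x* is not a strict local extremum.)

degen


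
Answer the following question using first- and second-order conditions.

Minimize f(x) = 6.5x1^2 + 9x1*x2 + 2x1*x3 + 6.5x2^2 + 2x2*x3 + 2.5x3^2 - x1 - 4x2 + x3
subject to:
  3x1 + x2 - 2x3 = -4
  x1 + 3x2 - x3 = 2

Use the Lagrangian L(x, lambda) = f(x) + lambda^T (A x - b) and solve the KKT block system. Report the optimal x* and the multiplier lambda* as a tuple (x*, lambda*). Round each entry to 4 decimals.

Form the Lagrangian:
  L(x, lambda) = (1/2) x^T Q x + c^T x + lambda^T (A x - b)
Stationarity (grad_x L = 0): Q x + c + A^T lambda = 0.
Primal feasibility: A x = b.

This gives the KKT block system:
  [ Q   A^T ] [ x     ]   [-c ]
  [ A    0  ] [ lambda ] = [ b ]

Solving the linear system:
  x*      = (-1.3989, 1.3202, 0.5617)
  lambda* = (2.5298, -1.4085)
  f(x*)   = 4.808

x* = (-1.3989, 1.3202, 0.5617), lambda* = (2.5298, -1.4085)


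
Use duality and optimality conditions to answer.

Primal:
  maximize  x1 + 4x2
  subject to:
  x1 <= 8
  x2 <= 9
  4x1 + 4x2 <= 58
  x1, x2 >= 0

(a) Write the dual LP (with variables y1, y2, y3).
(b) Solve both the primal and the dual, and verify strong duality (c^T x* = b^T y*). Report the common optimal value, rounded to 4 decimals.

The standard primal-dual pair for 'max c^T x s.t. A x <= b, x >= 0' is:
  Dual:  min b^T y  s.t.  A^T y >= c,  y >= 0.

So the dual LP is:
  minimize  8y1 + 9y2 + 58y3
  subject to:
    y1 + 4y3 >= 1
    y2 + 4y3 >= 4
    y1, y2, y3 >= 0

Solving the primal: x* = (5.5, 9).
  primal value c^T x* = 41.5.
Solving the dual: y* = (0, 3, 0.25).
  dual value b^T y* = 41.5.
Strong duality: c^T x* = b^T y*. Confirmed.

41.5


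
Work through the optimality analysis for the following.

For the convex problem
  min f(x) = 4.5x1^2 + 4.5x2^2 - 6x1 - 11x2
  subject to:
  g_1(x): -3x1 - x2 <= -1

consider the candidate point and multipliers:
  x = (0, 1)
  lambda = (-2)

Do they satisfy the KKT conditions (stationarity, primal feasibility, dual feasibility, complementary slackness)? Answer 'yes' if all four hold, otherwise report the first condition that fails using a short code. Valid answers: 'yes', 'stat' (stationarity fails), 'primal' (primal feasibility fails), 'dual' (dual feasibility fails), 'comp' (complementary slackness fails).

Gradient of f: grad f(x) = Q x + c = (-6, -2)
Constraint values g_i(x) = a_i^T x - b_i:
  g_1((0, 1)) = 0
Stationarity residual: grad f(x) + sum_i lambda_i a_i = (0, 0)
  -> stationarity OK
Primal feasibility (all g_i <= 0): OK
Dual feasibility (all lambda_i >= 0): FAILS
Complementary slackness (lambda_i * g_i(x) = 0 for all i): OK

Verdict: the first failing condition is dual_feasibility -> dual.

dual


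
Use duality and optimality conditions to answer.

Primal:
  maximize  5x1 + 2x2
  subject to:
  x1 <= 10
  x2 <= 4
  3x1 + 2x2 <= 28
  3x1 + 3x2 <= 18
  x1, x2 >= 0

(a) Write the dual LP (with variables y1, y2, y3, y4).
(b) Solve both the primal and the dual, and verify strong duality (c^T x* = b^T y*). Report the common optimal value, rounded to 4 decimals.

The standard primal-dual pair for 'max c^T x s.t. A x <= b, x >= 0' is:
  Dual:  min b^T y  s.t.  A^T y >= c,  y >= 0.

So the dual LP is:
  minimize  10y1 + 4y2 + 28y3 + 18y4
  subject to:
    y1 + 3y3 + 3y4 >= 5
    y2 + 2y3 + 3y4 >= 2
    y1, y2, y3, y4 >= 0

Solving the primal: x* = (6, 0).
  primal value c^T x* = 30.
Solving the dual: y* = (0, 0, 0, 1.6667).
  dual value b^T y* = 30.
Strong duality: c^T x* = b^T y*. Confirmed.

30


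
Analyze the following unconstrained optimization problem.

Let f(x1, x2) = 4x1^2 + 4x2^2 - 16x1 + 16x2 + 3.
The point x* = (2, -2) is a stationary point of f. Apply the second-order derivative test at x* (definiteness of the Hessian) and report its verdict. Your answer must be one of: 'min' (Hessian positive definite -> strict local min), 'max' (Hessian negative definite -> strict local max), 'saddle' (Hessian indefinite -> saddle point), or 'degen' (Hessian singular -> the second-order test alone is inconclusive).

Compute the Hessian H = grad^2 f:
  H = [[8, 0], [0, 8]]
Verify stationarity: grad f(x*) = H x* + g = (0, 0).
Eigenvalues of H: 8, 8.
Both eigenvalues > 0, so H is positive definite -> x* is a strict local min.

min


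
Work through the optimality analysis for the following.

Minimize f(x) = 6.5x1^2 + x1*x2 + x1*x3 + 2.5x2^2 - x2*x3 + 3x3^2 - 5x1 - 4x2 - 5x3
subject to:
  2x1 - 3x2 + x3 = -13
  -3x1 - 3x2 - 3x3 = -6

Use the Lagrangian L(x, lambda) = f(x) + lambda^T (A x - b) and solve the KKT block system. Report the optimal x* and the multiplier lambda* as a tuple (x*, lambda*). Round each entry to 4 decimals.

Form the Lagrangian:
  L(x, lambda) = (1/2) x^T Q x + c^T x + lambda^T (A x - b)
Stationarity (grad_x L = 0): Q x + c + A^T lambda = 0.
Primal feasibility: A x = b.

This gives the KKT block system:
  [ Q   A^T ] [ x     ]   [-c ]
  [ A    0  ] [ lambda ] = [ b ]

Solving the linear system:
  x*      = (-1.1818, 3.4545, -0.2727)
  lambda* = (5.9091, -1.7879)
  f(x*)   = 29.7727

x* = (-1.1818, 3.4545, -0.2727), lambda* = (5.9091, -1.7879)


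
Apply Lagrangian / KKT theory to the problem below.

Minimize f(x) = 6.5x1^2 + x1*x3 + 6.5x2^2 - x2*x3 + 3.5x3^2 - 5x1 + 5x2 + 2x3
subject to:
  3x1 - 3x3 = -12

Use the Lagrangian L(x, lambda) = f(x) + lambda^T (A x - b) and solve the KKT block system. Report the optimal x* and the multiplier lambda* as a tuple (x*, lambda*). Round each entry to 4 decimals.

Form the Lagrangian:
  L(x, lambda) = (1/2) x^T Q x + c^T x + lambda^T (A x - b)
Stationarity (grad_x L = 0): Q x + c + A^T lambda = 0.
Primal feasibility: A x = b.

This gives the KKT block system:
  [ Q   A^T ] [ x     ]   [-c ]
  [ A    0  ] [ lambda ] = [ b ]

Solving the linear system:
  x*      = (-1.3263, -0.1789, 2.6737)
  lambda* = (6.5228)
  f(x*)   = 44.6789

x* = (-1.3263, -0.1789, 2.6737), lambda* = (6.5228)


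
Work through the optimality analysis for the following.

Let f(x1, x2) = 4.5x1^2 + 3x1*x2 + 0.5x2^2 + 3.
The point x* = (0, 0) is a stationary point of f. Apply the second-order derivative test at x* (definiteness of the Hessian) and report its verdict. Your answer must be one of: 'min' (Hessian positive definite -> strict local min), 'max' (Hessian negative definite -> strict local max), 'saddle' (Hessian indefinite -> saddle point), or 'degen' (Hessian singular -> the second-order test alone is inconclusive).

Compute the Hessian H = grad^2 f:
  H = [[9, 3], [3, 1]]
Verify stationarity: grad f(x*) = H x* + g = (0, 0).
Eigenvalues of H: 0, 10.
H has a zero eigenvalue (singular; positive semidefinite but not definite), so H is neither positive definite, negative definite, nor indefinite. The second-order test alone is inconclusive -> degen.
(Indeed, f is constant along the null direction of H through x*, so x* is not a strict local extremum.)

degen


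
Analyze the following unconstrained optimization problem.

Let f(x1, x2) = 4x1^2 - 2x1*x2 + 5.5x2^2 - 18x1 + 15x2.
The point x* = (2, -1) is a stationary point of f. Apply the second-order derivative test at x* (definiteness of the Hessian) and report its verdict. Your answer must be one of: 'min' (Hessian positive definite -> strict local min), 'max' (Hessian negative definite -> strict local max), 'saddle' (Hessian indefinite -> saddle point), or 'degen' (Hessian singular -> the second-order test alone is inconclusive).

Compute the Hessian H = grad^2 f:
  H = [[8, -2], [-2, 11]]
Verify stationarity: grad f(x*) = H x* + g = (0, 0).
Eigenvalues of H: 7, 12.
Both eigenvalues > 0, so H is positive definite -> x* is a strict local min.

min


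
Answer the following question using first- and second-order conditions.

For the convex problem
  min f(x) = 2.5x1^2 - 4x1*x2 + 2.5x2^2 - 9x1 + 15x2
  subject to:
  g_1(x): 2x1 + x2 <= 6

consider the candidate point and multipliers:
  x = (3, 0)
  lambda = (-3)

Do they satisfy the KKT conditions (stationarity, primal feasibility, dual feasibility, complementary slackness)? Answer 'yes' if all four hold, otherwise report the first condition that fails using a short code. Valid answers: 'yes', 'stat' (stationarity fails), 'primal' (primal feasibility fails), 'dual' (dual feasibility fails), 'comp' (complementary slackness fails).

Gradient of f: grad f(x) = Q x + c = (6, 3)
Constraint values g_i(x) = a_i^T x - b_i:
  g_1((3, 0)) = 0
Stationarity residual: grad f(x) + sum_i lambda_i a_i = (0, 0)
  -> stationarity OK
Primal feasibility (all g_i <= 0): OK
Dual feasibility (all lambda_i >= 0): FAILS
Complementary slackness (lambda_i * g_i(x) = 0 for all i): OK

Verdict: the first failing condition is dual_feasibility -> dual.

dual


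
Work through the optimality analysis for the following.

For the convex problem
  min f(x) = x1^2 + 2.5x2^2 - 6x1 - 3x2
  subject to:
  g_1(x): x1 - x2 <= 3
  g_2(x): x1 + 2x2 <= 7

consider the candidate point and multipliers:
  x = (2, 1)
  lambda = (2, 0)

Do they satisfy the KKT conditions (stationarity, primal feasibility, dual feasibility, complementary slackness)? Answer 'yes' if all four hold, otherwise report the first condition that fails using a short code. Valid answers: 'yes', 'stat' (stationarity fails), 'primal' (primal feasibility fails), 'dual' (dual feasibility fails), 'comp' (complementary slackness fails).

Gradient of f: grad f(x) = Q x + c = (-2, 2)
Constraint values g_i(x) = a_i^T x - b_i:
  g_1((2, 1)) = -2
  g_2((2, 1)) = -3
Stationarity residual: grad f(x) + sum_i lambda_i a_i = (0, 0)
  -> stationarity OK
Primal feasibility (all g_i <= 0): OK
Dual feasibility (all lambda_i >= 0): OK
Complementary slackness (lambda_i * g_i(x) = 0 for all i): FAILS

Verdict: the first failing condition is complementary_slackness -> comp.

comp


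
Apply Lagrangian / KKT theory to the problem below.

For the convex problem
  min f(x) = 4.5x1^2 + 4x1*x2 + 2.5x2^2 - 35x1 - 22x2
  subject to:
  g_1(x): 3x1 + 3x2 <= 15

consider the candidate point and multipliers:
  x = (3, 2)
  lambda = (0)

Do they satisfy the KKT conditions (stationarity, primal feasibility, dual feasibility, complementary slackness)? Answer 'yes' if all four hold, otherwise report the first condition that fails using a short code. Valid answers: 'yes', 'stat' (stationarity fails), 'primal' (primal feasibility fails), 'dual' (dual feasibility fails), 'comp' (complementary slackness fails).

Gradient of f: grad f(x) = Q x + c = (0, 0)
Constraint values g_i(x) = a_i^T x - b_i:
  g_1((3, 2)) = 0
Stationarity residual: grad f(x) + sum_i lambda_i a_i = (0, 0)
  -> stationarity OK
Primal feasibility (all g_i <= 0): OK
Dual feasibility (all lambda_i >= 0): OK
Complementary slackness (lambda_i * g_i(x) = 0 for all i): OK

Verdict: yes, KKT holds.

yes


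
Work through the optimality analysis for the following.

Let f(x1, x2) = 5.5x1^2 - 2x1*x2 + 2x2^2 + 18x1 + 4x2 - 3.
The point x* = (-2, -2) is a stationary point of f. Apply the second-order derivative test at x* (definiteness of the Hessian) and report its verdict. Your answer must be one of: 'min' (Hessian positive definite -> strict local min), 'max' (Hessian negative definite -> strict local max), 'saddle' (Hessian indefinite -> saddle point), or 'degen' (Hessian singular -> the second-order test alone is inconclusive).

Compute the Hessian H = grad^2 f:
  H = [[11, -2], [-2, 4]]
Verify stationarity: grad f(x*) = H x* + g = (0, 0).
Eigenvalues of H: 3.4689, 11.5311.
Both eigenvalues > 0, so H is positive definite -> x* is a strict local min.

min


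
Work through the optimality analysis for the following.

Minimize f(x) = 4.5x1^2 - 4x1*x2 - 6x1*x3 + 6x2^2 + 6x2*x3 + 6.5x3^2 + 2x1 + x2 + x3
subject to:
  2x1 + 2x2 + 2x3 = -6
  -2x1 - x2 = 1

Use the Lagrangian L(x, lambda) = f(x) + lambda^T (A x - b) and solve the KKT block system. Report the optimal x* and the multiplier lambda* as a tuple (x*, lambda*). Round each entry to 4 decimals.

Form the Lagrangian:
  L(x, lambda) = (1/2) x^T Q x + c^T x + lambda^T (A x - b)
Stationarity (grad_x L = 0): Q x + c + A^T lambda = 0.
Primal feasibility: A x = b.

This gives the KKT block system:
  [ Q   A^T ] [ x     ]   [-c ]
  [ A    0  ] [ lambda ] = [ b ]

Solving the linear system:
  x*      = (-0.66, 0.32, -2.66)
  lambda* = (13.85, 19.22)
  f(x*)   = 30.11

x* = (-0.66, 0.32, -2.66), lambda* = (13.85, 19.22)


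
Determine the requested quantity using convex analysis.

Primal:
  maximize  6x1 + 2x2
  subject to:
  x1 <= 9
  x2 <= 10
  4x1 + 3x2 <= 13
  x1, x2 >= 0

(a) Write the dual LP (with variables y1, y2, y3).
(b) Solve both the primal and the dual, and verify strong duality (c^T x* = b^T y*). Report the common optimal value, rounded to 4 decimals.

The standard primal-dual pair for 'max c^T x s.t. A x <= b, x >= 0' is:
  Dual:  min b^T y  s.t.  A^T y >= c,  y >= 0.

So the dual LP is:
  minimize  9y1 + 10y2 + 13y3
  subject to:
    y1 + 4y3 >= 6
    y2 + 3y3 >= 2
    y1, y2, y3 >= 0

Solving the primal: x* = (3.25, 0).
  primal value c^T x* = 19.5.
Solving the dual: y* = (0, 0, 1.5).
  dual value b^T y* = 19.5.
Strong duality: c^T x* = b^T y*. Confirmed.

19.5


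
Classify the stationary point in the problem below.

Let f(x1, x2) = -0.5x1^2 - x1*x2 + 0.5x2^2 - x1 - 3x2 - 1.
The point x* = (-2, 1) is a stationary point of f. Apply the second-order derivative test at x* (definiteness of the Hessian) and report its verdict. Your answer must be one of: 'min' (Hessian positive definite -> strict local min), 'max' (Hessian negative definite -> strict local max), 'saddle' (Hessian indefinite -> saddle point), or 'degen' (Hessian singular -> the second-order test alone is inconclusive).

Compute the Hessian H = grad^2 f:
  H = [[-1, -1], [-1, 1]]
Verify stationarity: grad f(x*) = H x* + g = (0, 0).
Eigenvalues of H: -1.4142, 1.4142.
Eigenvalues have mixed signs, so H is indefinite -> x* is a saddle point.

saddle


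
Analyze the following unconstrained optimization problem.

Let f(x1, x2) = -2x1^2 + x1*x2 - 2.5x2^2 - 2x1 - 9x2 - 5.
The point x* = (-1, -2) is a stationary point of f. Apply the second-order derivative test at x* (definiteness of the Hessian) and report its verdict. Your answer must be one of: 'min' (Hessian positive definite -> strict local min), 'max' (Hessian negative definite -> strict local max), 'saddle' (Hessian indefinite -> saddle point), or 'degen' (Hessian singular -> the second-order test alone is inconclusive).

Compute the Hessian H = grad^2 f:
  H = [[-4, 1], [1, -5]]
Verify stationarity: grad f(x*) = H x* + g = (0, 0).
Eigenvalues of H: -5.618, -3.382.
Both eigenvalues < 0, so H is negative definite -> x* is a strict local max.

max


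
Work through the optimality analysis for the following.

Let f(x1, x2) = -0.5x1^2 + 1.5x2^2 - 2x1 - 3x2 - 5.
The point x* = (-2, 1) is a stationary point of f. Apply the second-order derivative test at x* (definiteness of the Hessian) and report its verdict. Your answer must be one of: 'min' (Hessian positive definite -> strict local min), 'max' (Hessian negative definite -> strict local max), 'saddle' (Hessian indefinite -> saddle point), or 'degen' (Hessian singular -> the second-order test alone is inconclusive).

Compute the Hessian H = grad^2 f:
  H = [[-1, 0], [0, 3]]
Verify stationarity: grad f(x*) = H x* + g = (0, 0).
Eigenvalues of H: -1, 3.
Eigenvalues have mixed signs, so H is indefinite -> x* is a saddle point.

saddle


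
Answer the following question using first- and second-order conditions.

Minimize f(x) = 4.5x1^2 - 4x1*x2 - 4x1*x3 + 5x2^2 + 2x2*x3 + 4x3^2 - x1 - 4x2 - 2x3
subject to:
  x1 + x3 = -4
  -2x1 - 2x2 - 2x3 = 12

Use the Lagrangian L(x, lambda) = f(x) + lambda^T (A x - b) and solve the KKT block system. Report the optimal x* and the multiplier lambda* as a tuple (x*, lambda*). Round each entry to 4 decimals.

Form the Lagrangian:
  L(x, lambda) = (1/2) x^T Q x + c^T x + lambda^T (A x - b)
Stationarity (grad_x L = 0): Q x + c + A^T lambda = 0.
Primal feasibility: A x = b.

This gives the KKT block system:
  [ Q   A^T ] [ x     ]   [-c ]
  [ A    0  ] [ lambda ] = [ b ]

Solving the linear system:
  x*      = (-2.44, -2, -1.56)
  lambda* = (-8.64, -8.68)
  f(x*)   = 41.58

x* = (-2.44, -2, -1.56), lambda* = (-8.64, -8.68)


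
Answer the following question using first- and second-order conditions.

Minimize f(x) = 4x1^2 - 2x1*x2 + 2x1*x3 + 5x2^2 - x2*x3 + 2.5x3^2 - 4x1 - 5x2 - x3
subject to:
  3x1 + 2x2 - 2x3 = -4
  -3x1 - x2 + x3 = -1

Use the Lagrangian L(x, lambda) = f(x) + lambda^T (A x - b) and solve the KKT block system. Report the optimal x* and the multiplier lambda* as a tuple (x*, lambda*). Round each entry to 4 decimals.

Form the Lagrangian:
  L(x, lambda) = (1/2) x^T Q x + c^T x + lambda^T (A x - b)
Stationarity (grad_x L = 0): Q x + c + A^T lambda = 0.
Primal feasibility: A x = b.

This gives the KKT block system:
  [ Q   A^T ] [ x     ]   [-c ]
  [ A    0  ] [ lambda ] = [ b ]

Solving the linear system:
  x*      = (2, -1.0769, 3.9231)
  lambda* = (31.0256, 38.359)
  f(x*)   = 77.9615

x* = (2, -1.0769, 3.9231), lambda* = (31.0256, 38.359)


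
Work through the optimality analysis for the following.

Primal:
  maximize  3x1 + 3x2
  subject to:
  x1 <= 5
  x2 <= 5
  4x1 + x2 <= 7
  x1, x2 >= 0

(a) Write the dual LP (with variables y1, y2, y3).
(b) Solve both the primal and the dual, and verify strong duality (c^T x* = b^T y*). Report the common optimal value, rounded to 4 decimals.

The standard primal-dual pair for 'max c^T x s.t. A x <= b, x >= 0' is:
  Dual:  min b^T y  s.t.  A^T y >= c,  y >= 0.

So the dual LP is:
  minimize  5y1 + 5y2 + 7y3
  subject to:
    y1 + 4y3 >= 3
    y2 + y3 >= 3
    y1, y2, y3 >= 0

Solving the primal: x* = (0.5, 5).
  primal value c^T x* = 16.5.
Solving the dual: y* = (0, 2.25, 0.75).
  dual value b^T y* = 16.5.
Strong duality: c^T x* = b^T y*. Confirmed.

16.5


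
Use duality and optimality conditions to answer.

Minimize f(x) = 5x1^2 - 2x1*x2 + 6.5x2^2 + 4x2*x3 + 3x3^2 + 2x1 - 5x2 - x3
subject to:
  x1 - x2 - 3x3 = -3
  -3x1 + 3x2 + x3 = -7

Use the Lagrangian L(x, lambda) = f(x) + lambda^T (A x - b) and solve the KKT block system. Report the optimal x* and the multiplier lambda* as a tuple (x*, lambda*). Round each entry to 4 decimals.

Form the Lagrangian:
  L(x, lambda) = (1/2) x^T Q x + c^T x + lambda^T (A x - b)
Stationarity (grad_x L = 0): Q x + c + A^T lambda = 0.
Primal feasibility: A x = b.

This gives the KKT block system:
  [ Q   A^T ] [ x     ]   [-c ]
  [ A    0  ] [ lambda ] = [ b ]

Solving the linear system:
  x*      = (1.4737, -1.5263, 2)
  lambda* = (4.3092, 8.0329)
  f(x*)   = 38.8684

x* = (1.4737, -1.5263, 2), lambda* = (4.3092, 8.0329)


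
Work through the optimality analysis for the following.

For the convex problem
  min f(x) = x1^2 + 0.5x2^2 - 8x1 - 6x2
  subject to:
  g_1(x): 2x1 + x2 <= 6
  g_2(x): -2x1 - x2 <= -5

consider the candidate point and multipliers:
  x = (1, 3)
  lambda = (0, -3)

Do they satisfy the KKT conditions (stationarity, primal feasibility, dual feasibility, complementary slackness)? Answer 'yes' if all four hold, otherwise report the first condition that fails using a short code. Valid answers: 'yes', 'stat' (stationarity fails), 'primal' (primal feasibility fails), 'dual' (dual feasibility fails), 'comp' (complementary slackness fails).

Gradient of f: grad f(x) = Q x + c = (-6, -3)
Constraint values g_i(x) = a_i^T x - b_i:
  g_1((1, 3)) = -1
  g_2((1, 3)) = 0
Stationarity residual: grad f(x) + sum_i lambda_i a_i = (0, 0)
  -> stationarity OK
Primal feasibility (all g_i <= 0): OK
Dual feasibility (all lambda_i >= 0): FAILS
Complementary slackness (lambda_i * g_i(x) = 0 for all i): OK

Verdict: the first failing condition is dual_feasibility -> dual.

dual


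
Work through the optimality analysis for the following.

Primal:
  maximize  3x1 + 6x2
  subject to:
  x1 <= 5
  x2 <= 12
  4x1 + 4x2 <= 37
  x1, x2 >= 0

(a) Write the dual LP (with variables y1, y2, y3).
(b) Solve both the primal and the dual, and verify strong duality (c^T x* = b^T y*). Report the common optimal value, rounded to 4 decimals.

The standard primal-dual pair for 'max c^T x s.t. A x <= b, x >= 0' is:
  Dual:  min b^T y  s.t.  A^T y >= c,  y >= 0.

So the dual LP is:
  minimize  5y1 + 12y2 + 37y3
  subject to:
    y1 + 4y3 >= 3
    y2 + 4y3 >= 6
    y1, y2, y3 >= 0

Solving the primal: x* = (0, 9.25).
  primal value c^T x* = 55.5.
Solving the dual: y* = (0, 0, 1.5).
  dual value b^T y* = 55.5.
Strong duality: c^T x* = b^T y*. Confirmed.

55.5


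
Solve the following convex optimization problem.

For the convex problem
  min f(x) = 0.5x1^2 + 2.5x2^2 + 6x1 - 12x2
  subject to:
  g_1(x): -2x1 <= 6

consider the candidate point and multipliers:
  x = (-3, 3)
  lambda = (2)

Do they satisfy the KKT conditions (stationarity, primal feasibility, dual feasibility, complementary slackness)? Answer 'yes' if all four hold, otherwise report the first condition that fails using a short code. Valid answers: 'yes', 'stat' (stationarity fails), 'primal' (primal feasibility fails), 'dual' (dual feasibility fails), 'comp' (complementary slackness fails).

Gradient of f: grad f(x) = Q x + c = (3, 3)
Constraint values g_i(x) = a_i^T x - b_i:
  g_1((-3, 3)) = 0
Stationarity residual: grad f(x) + sum_i lambda_i a_i = (-1, 3)
  -> stationarity FAILS
Primal feasibility (all g_i <= 0): OK
Dual feasibility (all lambda_i >= 0): OK
Complementary slackness (lambda_i * g_i(x) = 0 for all i): OK

Verdict: the first failing condition is stationarity -> stat.

stat


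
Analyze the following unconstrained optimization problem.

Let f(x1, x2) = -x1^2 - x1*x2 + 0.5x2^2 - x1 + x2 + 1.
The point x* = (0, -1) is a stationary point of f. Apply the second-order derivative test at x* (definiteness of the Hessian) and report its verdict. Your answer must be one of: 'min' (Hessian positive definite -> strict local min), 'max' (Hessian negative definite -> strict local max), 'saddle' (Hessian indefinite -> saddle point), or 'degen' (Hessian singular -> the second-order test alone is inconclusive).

Compute the Hessian H = grad^2 f:
  H = [[-2, -1], [-1, 1]]
Verify stationarity: grad f(x*) = H x* + g = (0, 0).
Eigenvalues of H: -2.3028, 1.3028.
Eigenvalues have mixed signs, so H is indefinite -> x* is a saddle point.

saddle


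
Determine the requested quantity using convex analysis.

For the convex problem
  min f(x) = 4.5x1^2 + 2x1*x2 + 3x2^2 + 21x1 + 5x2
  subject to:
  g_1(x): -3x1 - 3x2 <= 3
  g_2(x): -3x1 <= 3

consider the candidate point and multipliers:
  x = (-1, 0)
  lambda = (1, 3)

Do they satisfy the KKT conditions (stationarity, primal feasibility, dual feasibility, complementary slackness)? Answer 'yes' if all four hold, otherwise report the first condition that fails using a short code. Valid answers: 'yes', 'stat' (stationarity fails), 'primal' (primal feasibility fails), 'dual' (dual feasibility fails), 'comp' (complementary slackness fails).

Gradient of f: grad f(x) = Q x + c = (12, 3)
Constraint values g_i(x) = a_i^T x - b_i:
  g_1((-1, 0)) = 0
  g_2((-1, 0)) = 0
Stationarity residual: grad f(x) + sum_i lambda_i a_i = (0, 0)
  -> stationarity OK
Primal feasibility (all g_i <= 0): OK
Dual feasibility (all lambda_i >= 0): OK
Complementary slackness (lambda_i * g_i(x) = 0 for all i): OK

Verdict: yes, KKT holds.

yes


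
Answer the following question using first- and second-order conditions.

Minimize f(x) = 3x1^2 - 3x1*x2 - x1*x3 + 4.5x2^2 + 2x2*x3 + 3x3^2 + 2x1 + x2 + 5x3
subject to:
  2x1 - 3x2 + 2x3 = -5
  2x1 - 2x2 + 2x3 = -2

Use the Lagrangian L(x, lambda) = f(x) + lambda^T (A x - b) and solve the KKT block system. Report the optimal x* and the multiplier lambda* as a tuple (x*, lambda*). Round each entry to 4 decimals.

Form the Lagrangian:
  L(x, lambda) = (1/2) x^T Q x + c^T x + lambda^T (A x - b)
Stationarity (grad_x L = 0): Q x + c + A^T lambda = 0.
Primal feasibility: A x = b.

This gives the KKT block system:
  [ Q   A^T ] [ x     ]   [-c ]
  [ A    0  ] [ lambda ] = [ b ]

Solving the linear system:
  x*      = (2.2857, 3, -0.2857)
  lambda* = (27.5714, -31.0714)
  f(x*)   = 40.9286

x* = (2.2857, 3, -0.2857), lambda* = (27.5714, -31.0714)


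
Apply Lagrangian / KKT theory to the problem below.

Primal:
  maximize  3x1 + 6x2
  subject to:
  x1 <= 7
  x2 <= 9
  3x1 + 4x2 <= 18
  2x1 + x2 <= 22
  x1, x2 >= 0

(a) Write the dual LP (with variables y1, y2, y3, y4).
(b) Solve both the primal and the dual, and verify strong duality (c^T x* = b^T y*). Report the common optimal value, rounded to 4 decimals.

The standard primal-dual pair for 'max c^T x s.t. A x <= b, x >= 0' is:
  Dual:  min b^T y  s.t.  A^T y >= c,  y >= 0.

So the dual LP is:
  minimize  7y1 + 9y2 + 18y3 + 22y4
  subject to:
    y1 + 3y3 + 2y4 >= 3
    y2 + 4y3 + y4 >= 6
    y1, y2, y3, y4 >= 0

Solving the primal: x* = (0, 4.5).
  primal value c^T x* = 27.
Solving the dual: y* = (0, 0, 1.5, 0).
  dual value b^T y* = 27.
Strong duality: c^T x* = b^T y*. Confirmed.

27


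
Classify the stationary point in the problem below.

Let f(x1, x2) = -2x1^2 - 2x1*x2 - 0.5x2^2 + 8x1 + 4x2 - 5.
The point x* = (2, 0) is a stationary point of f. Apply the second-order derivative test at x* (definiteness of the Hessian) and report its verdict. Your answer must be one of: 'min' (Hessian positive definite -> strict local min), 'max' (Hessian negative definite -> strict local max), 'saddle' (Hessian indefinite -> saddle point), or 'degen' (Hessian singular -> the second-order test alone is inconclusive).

Compute the Hessian H = grad^2 f:
  H = [[-4, -2], [-2, -1]]
Verify stationarity: grad f(x*) = H x* + g = (0, 0).
Eigenvalues of H: -5, 0.
H has a zero eigenvalue (singular; negative semidefinite but not definite), so H is neither positive definite, negative definite, nor indefinite. The second-order test alone is inconclusive -> degen.
(Indeed, f is constant along the null direction of H through x*, so x* is not a strict local extremum.)

degen


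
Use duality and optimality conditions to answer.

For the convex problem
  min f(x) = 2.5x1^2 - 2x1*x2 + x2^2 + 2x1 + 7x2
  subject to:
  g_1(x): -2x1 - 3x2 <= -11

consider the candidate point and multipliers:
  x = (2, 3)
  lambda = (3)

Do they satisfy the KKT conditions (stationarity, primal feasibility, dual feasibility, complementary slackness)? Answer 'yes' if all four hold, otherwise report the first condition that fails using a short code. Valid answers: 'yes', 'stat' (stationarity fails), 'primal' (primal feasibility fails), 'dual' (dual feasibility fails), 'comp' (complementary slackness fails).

Gradient of f: grad f(x) = Q x + c = (6, 9)
Constraint values g_i(x) = a_i^T x - b_i:
  g_1((2, 3)) = -2
Stationarity residual: grad f(x) + sum_i lambda_i a_i = (0, 0)
  -> stationarity OK
Primal feasibility (all g_i <= 0): OK
Dual feasibility (all lambda_i >= 0): OK
Complementary slackness (lambda_i * g_i(x) = 0 for all i): FAILS

Verdict: the first failing condition is complementary_slackness -> comp.

comp


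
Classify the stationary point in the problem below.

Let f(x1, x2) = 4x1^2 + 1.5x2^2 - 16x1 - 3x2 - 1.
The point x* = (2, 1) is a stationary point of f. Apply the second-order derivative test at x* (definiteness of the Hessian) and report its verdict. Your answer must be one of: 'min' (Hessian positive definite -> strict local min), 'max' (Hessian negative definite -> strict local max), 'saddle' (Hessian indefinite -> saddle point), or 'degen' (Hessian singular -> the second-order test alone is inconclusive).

Compute the Hessian H = grad^2 f:
  H = [[8, 0], [0, 3]]
Verify stationarity: grad f(x*) = H x* + g = (0, 0).
Eigenvalues of H: 3, 8.
Both eigenvalues > 0, so H is positive definite -> x* is a strict local min.

min


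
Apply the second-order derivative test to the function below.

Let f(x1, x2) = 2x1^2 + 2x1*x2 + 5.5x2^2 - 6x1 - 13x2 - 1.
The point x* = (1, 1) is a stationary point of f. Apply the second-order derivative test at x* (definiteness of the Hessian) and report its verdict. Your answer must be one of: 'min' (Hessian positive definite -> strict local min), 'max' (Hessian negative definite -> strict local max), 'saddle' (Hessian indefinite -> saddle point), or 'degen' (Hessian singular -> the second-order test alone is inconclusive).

Compute the Hessian H = grad^2 f:
  H = [[4, 2], [2, 11]]
Verify stationarity: grad f(x*) = H x* + g = (0, 0).
Eigenvalues of H: 3.4689, 11.5311.
Both eigenvalues > 0, so H is positive definite -> x* is a strict local min.

min


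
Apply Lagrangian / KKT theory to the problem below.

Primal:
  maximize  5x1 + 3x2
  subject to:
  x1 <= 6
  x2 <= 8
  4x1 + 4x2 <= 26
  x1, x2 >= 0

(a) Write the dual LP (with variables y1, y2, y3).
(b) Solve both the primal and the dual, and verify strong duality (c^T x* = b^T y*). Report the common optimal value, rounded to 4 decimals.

The standard primal-dual pair for 'max c^T x s.t. A x <= b, x >= 0' is:
  Dual:  min b^T y  s.t.  A^T y >= c,  y >= 0.

So the dual LP is:
  minimize  6y1 + 8y2 + 26y3
  subject to:
    y1 + 4y3 >= 5
    y2 + 4y3 >= 3
    y1, y2, y3 >= 0

Solving the primal: x* = (6, 0.5).
  primal value c^T x* = 31.5.
Solving the dual: y* = (2, 0, 0.75).
  dual value b^T y* = 31.5.
Strong duality: c^T x* = b^T y*. Confirmed.

31.5


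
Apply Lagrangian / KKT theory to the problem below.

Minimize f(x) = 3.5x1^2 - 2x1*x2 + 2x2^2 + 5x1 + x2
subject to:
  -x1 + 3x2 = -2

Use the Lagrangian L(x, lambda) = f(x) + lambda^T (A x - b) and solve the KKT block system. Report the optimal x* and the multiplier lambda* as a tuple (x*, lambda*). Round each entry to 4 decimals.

Form the Lagrangian:
  L(x, lambda) = (1/2) x^T Q x + c^T x + lambda^T (A x - b)
Stationarity (grad_x L = 0): Q x + c + A^T lambda = 0.
Primal feasibility: A x = b.

This gives the KKT block system:
  [ Q   A^T ] [ x     ]   [-c ]
  [ A    0  ] [ lambda ] = [ b ]

Solving the linear system:
  x*      = (-0.9455, -0.9818)
  lambda* = (0.3455)
  f(x*)   = -2.5091

x* = (-0.9455, -0.9818), lambda* = (0.3455)


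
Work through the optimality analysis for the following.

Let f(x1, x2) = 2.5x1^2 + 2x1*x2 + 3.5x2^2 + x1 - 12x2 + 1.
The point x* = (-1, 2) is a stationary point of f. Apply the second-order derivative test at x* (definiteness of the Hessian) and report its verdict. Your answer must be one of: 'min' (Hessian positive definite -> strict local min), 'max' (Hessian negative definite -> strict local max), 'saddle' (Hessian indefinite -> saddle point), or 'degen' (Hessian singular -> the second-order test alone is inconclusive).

Compute the Hessian H = grad^2 f:
  H = [[5, 2], [2, 7]]
Verify stationarity: grad f(x*) = H x* + g = (0, 0).
Eigenvalues of H: 3.7639, 8.2361.
Both eigenvalues > 0, so H is positive definite -> x* is a strict local min.

min


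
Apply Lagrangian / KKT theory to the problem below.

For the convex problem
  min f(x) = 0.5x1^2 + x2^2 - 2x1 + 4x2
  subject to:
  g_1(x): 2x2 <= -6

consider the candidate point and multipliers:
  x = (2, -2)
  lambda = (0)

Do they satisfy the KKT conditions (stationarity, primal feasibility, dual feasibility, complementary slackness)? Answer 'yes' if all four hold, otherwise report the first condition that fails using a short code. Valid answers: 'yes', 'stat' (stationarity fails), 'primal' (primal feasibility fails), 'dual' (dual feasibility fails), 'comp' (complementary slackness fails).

Gradient of f: grad f(x) = Q x + c = (0, 0)
Constraint values g_i(x) = a_i^T x - b_i:
  g_1((2, -2)) = 2
Stationarity residual: grad f(x) + sum_i lambda_i a_i = (0, 0)
  -> stationarity OK
Primal feasibility (all g_i <= 0): FAILS
Dual feasibility (all lambda_i >= 0): OK
Complementary slackness (lambda_i * g_i(x) = 0 for all i): OK

Verdict: the first failing condition is primal_feasibility -> primal.

primal


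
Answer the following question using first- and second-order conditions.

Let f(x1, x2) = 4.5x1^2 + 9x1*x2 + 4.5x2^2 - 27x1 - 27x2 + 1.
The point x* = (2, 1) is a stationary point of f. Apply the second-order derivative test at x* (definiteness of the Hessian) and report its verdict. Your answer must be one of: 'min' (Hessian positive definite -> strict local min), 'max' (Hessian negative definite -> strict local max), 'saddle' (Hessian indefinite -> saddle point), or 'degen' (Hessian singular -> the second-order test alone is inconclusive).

Compute the Hessian H = grad^2 f:
  H = [[9, 9], [9, 9]]
Verify stationarity: grad f(x*) = H x* + g = (0, 0).
Eigenvalues of H: 0, 18.
H has a zero eigenvalue (singular; positive semidefinite but not definite), so H is neither positive definite, negative definite, nor indefinite. The second-order test alone is inconclusive -> degen.
(Indeed, f is constant along the null direction of H through x*, so x* is not a strict local extremum.)

degen


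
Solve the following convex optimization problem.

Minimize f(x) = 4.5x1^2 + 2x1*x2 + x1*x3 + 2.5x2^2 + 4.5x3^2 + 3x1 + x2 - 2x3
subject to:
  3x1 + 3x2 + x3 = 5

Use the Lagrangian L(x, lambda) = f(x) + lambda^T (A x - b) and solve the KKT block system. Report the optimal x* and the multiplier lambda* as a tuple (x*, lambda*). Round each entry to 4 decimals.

Form the Lagrangian:
  L(x, lambda) = (1/2) x^T Q x + c^T x + lambda^T (A x - b)
Stationarity (grad_x L = 0): Q x + c + A^T lambda = 0.
Primal feasibility: A x = b.

This gives the KKT block system:
  [ Q   A^T ] [ x     ]   [-c ]
  [ A    0  ] [ lambda ] = [ b ]

Solving the linear system:
  x*      = (0.2015, 1.301, 0.4927)
  lambda* = (-2.6359)
  f(x*)   = 7.0498

x* = (0.2015, 1.301, 0.4927), lambda* = (-2.6359)


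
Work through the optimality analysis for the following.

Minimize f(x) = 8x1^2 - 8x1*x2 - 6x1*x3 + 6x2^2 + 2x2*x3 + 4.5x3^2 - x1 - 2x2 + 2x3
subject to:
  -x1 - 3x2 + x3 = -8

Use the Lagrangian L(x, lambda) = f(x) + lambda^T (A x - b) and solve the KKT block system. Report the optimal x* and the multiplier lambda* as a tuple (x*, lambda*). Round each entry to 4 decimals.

Form the Lagrangian:
  L(x, lambda) = (1/2) x^T Q x + c^T x + lambda^T (A x - b)
Stationarity (grad_x L = 0): Q x + c + A^T lambda = 0.
Primal feasibility: A x = b.

This gives the KKT block system:
  [ Q   A^T ] [ x     ]   [-c ]
  [ A    0  ] [ lambda ] = [ b ]

Solving the linear system:
  x*      = (1.2765, 2.135, -0.3186)
  lambda* = (4.2566)
  f(x*)   = 13.9347

x* = (1.2765, 2.135, -0.3186), lambda* = (4.2566)


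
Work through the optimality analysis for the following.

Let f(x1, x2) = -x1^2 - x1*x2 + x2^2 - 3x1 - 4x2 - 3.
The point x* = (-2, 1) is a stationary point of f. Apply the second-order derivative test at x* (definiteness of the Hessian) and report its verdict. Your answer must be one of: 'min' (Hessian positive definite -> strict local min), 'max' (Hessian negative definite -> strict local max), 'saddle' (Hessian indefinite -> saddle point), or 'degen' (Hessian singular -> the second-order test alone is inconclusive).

Compute the Hessian H = grad^2 f:
  H = [[-2, -1], [-1, 2]]
Verify stationarity: grad f(x*) = H x* + g = (0, 0).
Eigenvalues of H: -2.2361, 2.2361.
Eigenvalues have mixed signs, so H is indefinite -> x* is a saddle point.

saddle
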